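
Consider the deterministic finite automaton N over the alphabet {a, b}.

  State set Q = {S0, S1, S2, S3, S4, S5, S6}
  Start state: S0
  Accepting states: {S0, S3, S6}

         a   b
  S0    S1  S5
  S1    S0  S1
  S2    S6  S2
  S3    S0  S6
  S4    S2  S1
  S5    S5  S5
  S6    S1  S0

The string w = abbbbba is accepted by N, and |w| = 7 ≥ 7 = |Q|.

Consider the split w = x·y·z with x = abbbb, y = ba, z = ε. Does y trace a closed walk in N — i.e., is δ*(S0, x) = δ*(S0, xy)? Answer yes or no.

State sequence: S0 -a-> S1 -b-> S1 -b-> S1 -b-> S1 -b-> S1 -b-> S1 -a-> S0

After x (step 5): S1. After xy (step 7): S0.
They differ (S1 ≠ S0), so y is not a cycle from the state after x; this split is not the one the pumping-lemma construction produces, and pumping y need not keep the string in L(N).

no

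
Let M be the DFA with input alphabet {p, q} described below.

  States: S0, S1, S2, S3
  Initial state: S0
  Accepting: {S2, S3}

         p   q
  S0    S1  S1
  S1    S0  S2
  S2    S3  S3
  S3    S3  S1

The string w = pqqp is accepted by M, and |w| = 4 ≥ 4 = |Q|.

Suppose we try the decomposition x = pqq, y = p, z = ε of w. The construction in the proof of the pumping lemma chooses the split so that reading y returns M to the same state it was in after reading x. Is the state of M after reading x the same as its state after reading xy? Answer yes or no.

Run of M on the first 4 characters of w = p q q p:
  step 0: S0  (start)
  step 1: S1  (read p: S0→S1)
  step 2: S2  (read q: S1→S2)
  step 3: S3  (read q: S2→S3)
  step 4: S3  (read p: S3→S3)

After x (step 3): S3. After xy (step 4): S3.
They match, so y = p drives M around a cycle from S3 back to itself; pumping y any number of times keeps M in S3 before reading z, and xyⁱz ∈ L(M) for every i ≥ 0.

yes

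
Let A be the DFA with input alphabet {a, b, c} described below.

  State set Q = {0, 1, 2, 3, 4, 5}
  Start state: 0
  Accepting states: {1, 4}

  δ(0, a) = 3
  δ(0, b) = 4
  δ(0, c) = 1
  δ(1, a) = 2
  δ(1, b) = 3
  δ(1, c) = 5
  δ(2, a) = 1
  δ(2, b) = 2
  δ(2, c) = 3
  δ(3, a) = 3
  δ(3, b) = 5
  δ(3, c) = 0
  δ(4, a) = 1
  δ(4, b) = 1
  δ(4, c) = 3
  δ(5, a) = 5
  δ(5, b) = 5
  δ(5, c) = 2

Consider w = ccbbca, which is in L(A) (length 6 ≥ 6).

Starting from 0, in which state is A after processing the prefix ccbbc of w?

2

Run of A on the first 5 characters of w = c c b b c:
  step 0: 0  (start)
  step 1: 1  (read c: 0→1)
  step 2: 5  (read c: 1→5)
  step 3: 5  (read b: 5→5)
  step 4: 5  (read b: 5→5)
  step 5: 2  (read c: 5→2)

After reading 5 characters, A is in state 2.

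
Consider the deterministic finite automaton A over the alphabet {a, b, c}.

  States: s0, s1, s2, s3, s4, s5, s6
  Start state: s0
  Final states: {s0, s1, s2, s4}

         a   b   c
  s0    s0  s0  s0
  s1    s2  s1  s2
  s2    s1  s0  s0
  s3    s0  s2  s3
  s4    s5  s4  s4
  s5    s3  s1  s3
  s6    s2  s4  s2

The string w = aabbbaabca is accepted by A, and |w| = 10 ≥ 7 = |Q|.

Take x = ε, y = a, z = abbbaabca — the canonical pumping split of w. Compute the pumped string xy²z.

aaabbbaabca

xy^2z = ε·a·a·abbbaabca = aaabbbaabca.
Reading y = a takes A from s0 back to s0, so after x·y·y the machine is still in s0, and z then leads to the accepting state s0. Hence aaabbbaabca ∈ L(A).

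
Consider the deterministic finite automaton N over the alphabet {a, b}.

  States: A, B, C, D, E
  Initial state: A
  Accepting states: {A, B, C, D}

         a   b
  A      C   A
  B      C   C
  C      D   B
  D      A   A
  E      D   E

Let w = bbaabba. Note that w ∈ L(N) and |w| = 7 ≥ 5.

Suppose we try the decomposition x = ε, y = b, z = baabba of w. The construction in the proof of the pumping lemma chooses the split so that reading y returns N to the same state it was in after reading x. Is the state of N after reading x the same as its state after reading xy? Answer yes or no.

State sequence: A -b-> A

After x (step 0): A. After xy (step 1): A.
They match, so y = b drives N around a cycle from A back to itself; pumping y any number of times keeps N in A before reading z, and xyⁱz ∈ L(N) for every i ≥ 0.

yes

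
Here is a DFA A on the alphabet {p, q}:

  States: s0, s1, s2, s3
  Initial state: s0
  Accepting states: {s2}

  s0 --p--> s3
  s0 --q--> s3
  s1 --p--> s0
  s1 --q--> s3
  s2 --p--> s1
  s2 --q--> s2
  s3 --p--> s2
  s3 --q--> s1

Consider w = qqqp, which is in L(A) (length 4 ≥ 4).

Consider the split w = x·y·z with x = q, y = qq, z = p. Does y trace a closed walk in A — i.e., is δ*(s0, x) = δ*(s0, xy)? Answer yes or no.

State sequence: s0 -q-> s3 -q-> s1 -q-> s3

After x (step 1): s3. After xy (step 3): s3.
They match, so y = qq drives A around a cycle from s3 back to itself; pumping y any number of times keeps A in s3 before reading z, and xyⁱz ∈ L(A) for every i ≥ 0.

yes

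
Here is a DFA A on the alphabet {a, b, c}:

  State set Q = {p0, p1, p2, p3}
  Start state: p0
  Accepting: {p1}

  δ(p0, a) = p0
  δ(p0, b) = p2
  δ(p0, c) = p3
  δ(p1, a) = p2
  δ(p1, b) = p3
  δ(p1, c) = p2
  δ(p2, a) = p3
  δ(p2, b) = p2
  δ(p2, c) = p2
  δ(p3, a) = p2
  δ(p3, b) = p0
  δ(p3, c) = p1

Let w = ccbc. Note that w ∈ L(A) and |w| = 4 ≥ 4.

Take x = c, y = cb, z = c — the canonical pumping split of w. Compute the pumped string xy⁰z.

cc

xy⁰z = xz = c·c = cc.
Reading y = cb takes A from p3 back to p3, so after x the machine is still in p3, and z then leads to the accepting state p1. Hence cc ∈ L(A).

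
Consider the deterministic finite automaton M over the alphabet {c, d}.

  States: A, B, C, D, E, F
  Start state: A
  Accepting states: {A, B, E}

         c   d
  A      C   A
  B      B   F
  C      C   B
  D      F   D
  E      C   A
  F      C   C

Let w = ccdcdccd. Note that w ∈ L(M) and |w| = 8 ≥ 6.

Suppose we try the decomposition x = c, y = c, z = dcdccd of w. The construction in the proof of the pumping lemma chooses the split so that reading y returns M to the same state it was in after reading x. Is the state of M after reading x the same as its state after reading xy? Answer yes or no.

yes

Run of M on the first 2 characters of w = c c:
  step 0: A  (start)
  step 1: C  (read c: A→C)
  step 2: C  (read c: C→C)

After x (step 1): C. After xy (step 2): C.
They match, so y = c drives M around a cycle from C back to itself; pumping y any number of times keeps M in C before reading z, and xyⁱz ∈ L(M) for every i ≥ 0.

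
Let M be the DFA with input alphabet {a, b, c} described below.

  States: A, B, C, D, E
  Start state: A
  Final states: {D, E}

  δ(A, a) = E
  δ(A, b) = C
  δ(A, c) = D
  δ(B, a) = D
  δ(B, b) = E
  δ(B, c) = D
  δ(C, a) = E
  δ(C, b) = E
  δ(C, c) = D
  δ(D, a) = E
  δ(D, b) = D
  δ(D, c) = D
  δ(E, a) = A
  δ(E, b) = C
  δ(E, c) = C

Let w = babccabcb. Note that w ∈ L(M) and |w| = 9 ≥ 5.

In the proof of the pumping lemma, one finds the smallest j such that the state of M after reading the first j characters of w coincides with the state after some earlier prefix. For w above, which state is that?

State sequence: A -b-> C -a-> E -b-> C -c-> D -c-> D -a-> E -b-> C -c-> D -b-> D
First repeat at step 3: C was already visited.

The earliest repeat is at step j = 3: M is in C, which it already visited at step i = 1.
The DFA has 5 states, so the proof of the pumping lemma guarantees a repeated state among the first 5+1 visited; the segment between the two visits is the pumpable y.

C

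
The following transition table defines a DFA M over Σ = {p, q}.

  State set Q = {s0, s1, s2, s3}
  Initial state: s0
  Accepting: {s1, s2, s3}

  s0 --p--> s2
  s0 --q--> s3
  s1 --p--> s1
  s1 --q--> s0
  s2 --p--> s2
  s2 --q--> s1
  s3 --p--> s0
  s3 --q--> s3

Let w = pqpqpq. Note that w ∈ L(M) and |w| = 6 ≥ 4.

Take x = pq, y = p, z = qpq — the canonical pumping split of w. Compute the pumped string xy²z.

xy^2z = pq·p·p·qpq = pqppqpq.
Reading y = p takes M from s1 back to s1, so after x·y·y the machine is still in s1, and z then leads to the accepting state s1. Hence pqppqpq ∈ L(M).

pqppqpq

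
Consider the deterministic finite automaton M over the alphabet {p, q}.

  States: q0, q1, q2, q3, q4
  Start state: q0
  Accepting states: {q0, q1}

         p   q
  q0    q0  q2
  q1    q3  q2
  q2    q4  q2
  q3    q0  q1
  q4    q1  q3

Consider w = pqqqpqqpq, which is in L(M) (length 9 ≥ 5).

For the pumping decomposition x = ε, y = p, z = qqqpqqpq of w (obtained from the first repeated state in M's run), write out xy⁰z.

qqqpqqpq

xy⁰z = xz = ε·qqqpqqpq = qqqpqqpq.
Reading y = p takes M from q0 back to q0, so after x the machine is still in q0, and z then leads to the accepting state q1. Hence qqqpqqpq ∈ L(M).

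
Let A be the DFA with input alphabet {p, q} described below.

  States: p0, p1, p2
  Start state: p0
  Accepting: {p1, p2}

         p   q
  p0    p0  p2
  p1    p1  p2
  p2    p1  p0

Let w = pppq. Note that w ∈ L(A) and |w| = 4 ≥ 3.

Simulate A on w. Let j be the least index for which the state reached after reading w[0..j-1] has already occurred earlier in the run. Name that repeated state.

p0

State sequence: p0 -p-> p0 -p-> p0 -p-> p0 -q-> p2
First repeat at step 1: p0 was already visited.

The earliest repeat is at step j = 1: A is in p0, which it already visited at step i = 0.
Pumping length from the standard proof: p = 3 (the number of states). The repeated state found above gives |xy| = j ≤ 3 and |y| = j − i ≥ 1.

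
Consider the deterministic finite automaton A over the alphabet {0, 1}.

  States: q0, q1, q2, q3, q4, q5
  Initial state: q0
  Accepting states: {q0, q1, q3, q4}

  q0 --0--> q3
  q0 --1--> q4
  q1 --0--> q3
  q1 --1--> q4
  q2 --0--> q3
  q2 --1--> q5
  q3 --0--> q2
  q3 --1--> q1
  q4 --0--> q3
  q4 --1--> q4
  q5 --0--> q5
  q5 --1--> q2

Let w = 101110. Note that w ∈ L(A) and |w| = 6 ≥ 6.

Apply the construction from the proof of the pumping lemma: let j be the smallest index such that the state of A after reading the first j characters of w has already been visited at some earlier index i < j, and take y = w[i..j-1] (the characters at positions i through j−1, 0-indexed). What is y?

State sequence: q0 -1-> q4 -0-> q3 -1-> q1 -1-> q4 -1-> q4 -0-> q3
First repeat at step 4: q4 was already visited.

So i = 1, j = 4, giving x = w[0:1] = 1, y = w[1:4] = 011, z = w[4:6] = 10.
Check: |xy| = 4 ≤ 6 and |y| = 3 ≥ 1. Reading y takes A from q4 back to q4, so every xyⁱz is accepted.
The DFA has 6 states, so the proof of the pumping lemma guarantees a repeated state among the first 6+1 visited; the segment between the two visits is the pumpable y.

011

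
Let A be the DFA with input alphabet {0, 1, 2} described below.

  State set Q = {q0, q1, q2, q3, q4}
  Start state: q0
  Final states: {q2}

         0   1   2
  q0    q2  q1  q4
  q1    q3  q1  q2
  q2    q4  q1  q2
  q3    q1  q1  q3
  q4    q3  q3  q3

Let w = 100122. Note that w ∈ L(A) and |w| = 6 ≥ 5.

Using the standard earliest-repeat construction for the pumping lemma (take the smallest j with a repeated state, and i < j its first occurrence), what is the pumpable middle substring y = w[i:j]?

Run of A on w = 1 0 0 1 2 2:
  step 0: q0  (start)
  step 1: q1  (read 1: q0→q1)
  step 2: q3  (read 0: q1→q3)
  step 3: q1  (read 0: q3→q1)   ← first repeat (q1 seen earlier)
  step 4: q1  (read 1: q1→q1)
  step 5: q2  (read 2: q1→q2)
  step 6: q2  (read 2: q2→q2)

So i = 1, j = 3, giving x = w[0:1] = 1, y = w[1:3] = 00, z = w[3:6] = 122.
Check: |xy| = 3 ≤ 5 and |y| = 2 ≥ 1. Reading y takes A from q1 back to q1, so every xyⁱz is accepted.
Since A has 5 states, any run of length ≥ 5 visits 5+1 states, so by pigeonhole some state repeats within the first 5 steps — that repeat gives the pumpable loop.

00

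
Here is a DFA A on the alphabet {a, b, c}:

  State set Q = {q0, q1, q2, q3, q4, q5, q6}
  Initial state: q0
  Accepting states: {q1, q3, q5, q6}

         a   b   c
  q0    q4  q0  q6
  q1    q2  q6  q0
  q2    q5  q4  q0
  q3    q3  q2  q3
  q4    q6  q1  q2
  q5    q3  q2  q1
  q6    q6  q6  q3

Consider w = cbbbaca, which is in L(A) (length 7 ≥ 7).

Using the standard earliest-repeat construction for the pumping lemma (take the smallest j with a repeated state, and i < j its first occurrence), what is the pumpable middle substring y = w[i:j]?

State sequence: q0 -c-> q6 -b-> q6 -b-> q6 -b-> q6 -a-> q6 -c-> q3 -a-> q3
First repeat at step 2: q6 was already visited.

So i = 1, j = 2, giving x = w[0:1] = c, y = w[1:2] = b, z = w[2:7] = bbaca.
Check: |xy| = 2 ≤ 7 and |y| = 1 ≥ 1. Reading y takes A from q6 back to q6, so every xyⁱz is accepted.
With |Q| = 7, pigeonhole forces a state repeat no later than step 7; the substring read between the first and second visits to that state can be pumped.

b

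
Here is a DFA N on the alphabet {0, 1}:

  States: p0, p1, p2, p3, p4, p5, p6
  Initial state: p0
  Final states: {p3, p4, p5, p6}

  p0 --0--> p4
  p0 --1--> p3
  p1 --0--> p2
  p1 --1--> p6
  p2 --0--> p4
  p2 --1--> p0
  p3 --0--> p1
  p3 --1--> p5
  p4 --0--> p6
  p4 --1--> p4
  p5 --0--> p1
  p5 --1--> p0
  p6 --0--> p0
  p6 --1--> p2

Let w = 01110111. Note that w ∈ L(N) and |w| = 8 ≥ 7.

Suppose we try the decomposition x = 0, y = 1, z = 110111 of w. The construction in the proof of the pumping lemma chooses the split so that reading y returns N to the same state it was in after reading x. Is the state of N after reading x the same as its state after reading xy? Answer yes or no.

State sequence: p0 -0-> p4 -1-> p4

After x (step 1): p4. After xy (step 2): p4.
They match, so y = 1 drives N around a cycle from p4 back to itself; pumping y any number of times keeps N in p4 before reading z, and xyⁱz ∈ L(N) for every i ≥ 0.

yes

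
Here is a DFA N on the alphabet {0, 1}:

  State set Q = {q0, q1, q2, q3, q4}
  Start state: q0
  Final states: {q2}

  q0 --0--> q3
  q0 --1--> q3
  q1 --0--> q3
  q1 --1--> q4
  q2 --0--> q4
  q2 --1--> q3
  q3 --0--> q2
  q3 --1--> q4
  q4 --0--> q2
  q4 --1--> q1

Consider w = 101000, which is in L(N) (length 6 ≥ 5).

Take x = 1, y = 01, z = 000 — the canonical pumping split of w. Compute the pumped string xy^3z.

1010101000

xy^3z = 1·01·01·01·000 = 1010101000.
Reading y = 01 takes N from q3 back to q3, so after x·y·y·y the machine is still in q3, and z then leads to the accepting state q2. Hence 1010101000 ∈ L(N).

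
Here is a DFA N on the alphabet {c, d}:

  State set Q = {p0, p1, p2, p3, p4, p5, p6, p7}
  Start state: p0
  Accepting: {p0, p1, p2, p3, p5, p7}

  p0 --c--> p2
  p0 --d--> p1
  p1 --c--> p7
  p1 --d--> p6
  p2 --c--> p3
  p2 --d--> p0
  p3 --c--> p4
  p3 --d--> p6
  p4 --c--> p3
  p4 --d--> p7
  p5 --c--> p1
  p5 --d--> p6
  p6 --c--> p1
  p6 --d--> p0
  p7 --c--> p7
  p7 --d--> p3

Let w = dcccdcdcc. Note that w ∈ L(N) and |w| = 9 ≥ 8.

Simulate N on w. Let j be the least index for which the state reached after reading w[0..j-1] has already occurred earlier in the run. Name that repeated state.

State sequence: p0 -d-> p1 -c-> p7 -c-> p7 -c-> p7 -d-> p3 -c-> p4 -d-> p7 -c-> p7 -c-> p7
First repeat at step 3: p7 was already visited.

The earliest repeat is at step j = 3: N is in p7, which it already visited at step i = 2.
With |Q| = 8, pigeonhole forces a state repeat no later than step 8; the substring read between the first and second visits to that state can be pumped.

p7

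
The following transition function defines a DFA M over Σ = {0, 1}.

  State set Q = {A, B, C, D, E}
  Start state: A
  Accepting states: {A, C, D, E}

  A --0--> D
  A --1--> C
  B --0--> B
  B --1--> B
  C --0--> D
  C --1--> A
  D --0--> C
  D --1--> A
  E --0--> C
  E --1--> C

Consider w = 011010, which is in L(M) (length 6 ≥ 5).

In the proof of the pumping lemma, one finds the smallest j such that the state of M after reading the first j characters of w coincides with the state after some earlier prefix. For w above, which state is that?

State sequence: A -0-> D -1-> A -1-> C -0-> D -1-> A -0-> D
First repeat at step 2: A was already visited.

The earliest repeat is at step j = 2: M is in A, which it already visited at step i = 0.

A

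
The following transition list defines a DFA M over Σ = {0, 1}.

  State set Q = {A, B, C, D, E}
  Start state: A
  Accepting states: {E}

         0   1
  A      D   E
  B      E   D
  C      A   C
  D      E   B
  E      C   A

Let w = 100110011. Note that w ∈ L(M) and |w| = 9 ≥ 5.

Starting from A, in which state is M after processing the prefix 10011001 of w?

A

State sequence: A -1-> E -0-> C -0-> A -1-> E -1-> A -0-> D -0-> E -1-> A

After reading 8 characters, M is in state A.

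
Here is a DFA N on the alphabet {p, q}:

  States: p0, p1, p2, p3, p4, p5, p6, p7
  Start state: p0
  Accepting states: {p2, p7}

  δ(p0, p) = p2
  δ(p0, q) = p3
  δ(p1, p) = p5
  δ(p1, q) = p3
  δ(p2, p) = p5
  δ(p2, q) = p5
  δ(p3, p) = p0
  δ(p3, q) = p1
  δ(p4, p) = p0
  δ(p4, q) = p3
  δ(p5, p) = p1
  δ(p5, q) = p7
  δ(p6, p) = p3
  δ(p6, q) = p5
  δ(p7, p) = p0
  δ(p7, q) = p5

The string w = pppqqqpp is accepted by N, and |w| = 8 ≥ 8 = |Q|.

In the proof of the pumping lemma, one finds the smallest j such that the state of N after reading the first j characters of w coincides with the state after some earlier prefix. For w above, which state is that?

State sequence: p0 -p-> p2 -p-> p5 -p-> p1 -q-> p3 -q-> p1 -q-> p3 -p-> p0 -p-> p2
First repeat at step 5: p1 was already visited.

The earliest repeat is at step j = 5: N is in p1, which it already visited at step i = 3.
Since N has 8 states, any run of length ≥ 8 visits 8+1 states, so by pigeonhole some state repeats within the first 8 steps — that repeat gives the pumpable loop.

p1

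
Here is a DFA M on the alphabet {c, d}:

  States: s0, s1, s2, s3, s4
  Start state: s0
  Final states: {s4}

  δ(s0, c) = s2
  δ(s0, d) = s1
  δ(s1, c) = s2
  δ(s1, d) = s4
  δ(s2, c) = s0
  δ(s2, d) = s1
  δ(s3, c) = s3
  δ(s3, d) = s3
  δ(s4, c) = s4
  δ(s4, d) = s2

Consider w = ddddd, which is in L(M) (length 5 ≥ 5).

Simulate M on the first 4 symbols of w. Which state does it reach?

State sequence: s0 -d-> s1 -d-> s4 -d-> s2 -d-> s1

After reading 4 characters, M is in state s1.
(This kind of state-tracing is the core of the pumping-lemma construction: with 5 states, pigeonhole forces a repeat within the first 5 steps.)

s1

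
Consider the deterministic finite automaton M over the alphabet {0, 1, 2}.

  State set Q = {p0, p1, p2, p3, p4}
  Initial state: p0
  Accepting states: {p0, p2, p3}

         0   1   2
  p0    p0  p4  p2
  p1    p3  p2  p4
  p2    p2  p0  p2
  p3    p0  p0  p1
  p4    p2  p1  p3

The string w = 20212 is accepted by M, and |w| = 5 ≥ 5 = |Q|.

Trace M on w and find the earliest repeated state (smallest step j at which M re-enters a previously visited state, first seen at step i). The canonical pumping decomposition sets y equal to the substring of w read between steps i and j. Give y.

0

State sequence: p0 -2-> p2 -0-> p2 -2-> p2 -1-> p0 -2-> p2
First repeat at step 2: p2 was already visited.

So i = 1, j = 2, giving x = w[0:1] = 2, y = w[1:2] = 0, z = w[2:5] = 212.
Check: |xy| = 2 ≤ 5 and |y| = 1 ≥ 1. Reading y takes M from p2 back to p2, so every xyⁱz is accepted.
Since M has 5 states, any run of length ≥ 5 visits 5+1 states, so by pigeonhole some state repeats within the first 5 steps — that repeat gives the pumpable loop.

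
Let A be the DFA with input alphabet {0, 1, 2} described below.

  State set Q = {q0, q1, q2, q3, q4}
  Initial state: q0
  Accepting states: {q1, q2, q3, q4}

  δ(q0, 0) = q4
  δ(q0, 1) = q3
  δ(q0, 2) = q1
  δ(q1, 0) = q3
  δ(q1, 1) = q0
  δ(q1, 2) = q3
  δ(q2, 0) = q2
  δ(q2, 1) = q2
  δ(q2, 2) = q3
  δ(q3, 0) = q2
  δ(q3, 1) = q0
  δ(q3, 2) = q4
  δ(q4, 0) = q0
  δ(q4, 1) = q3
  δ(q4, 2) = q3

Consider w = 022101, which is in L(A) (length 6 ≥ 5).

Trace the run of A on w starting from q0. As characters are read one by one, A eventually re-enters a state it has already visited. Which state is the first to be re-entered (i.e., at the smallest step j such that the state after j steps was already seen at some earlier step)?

q4

State sequence: q0 -0-> q4 -2-> q3 -2-> q4 -1-> q3 -0-> q2 -1-> q2
First repeat at step 3: q4 was already visited.

The earliest repeat is at step j = 3: A is in q4, which it already visited at step i = 1.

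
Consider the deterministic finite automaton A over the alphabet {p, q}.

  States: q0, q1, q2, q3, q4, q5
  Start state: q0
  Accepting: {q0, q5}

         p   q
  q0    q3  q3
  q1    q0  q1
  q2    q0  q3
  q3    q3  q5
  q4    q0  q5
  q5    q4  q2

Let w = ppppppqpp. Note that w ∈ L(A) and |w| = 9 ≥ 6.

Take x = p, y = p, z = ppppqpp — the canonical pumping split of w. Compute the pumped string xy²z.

pppppppqpp

xy^2z = p·p·p·ppppqpp = pppppppqpp.
Reading y = p takes A from q3 back to q3, so after x·y·y the machine is still in q3, and z then leads to the accepting state q0. Hence pppppppqpp ∈ L(A).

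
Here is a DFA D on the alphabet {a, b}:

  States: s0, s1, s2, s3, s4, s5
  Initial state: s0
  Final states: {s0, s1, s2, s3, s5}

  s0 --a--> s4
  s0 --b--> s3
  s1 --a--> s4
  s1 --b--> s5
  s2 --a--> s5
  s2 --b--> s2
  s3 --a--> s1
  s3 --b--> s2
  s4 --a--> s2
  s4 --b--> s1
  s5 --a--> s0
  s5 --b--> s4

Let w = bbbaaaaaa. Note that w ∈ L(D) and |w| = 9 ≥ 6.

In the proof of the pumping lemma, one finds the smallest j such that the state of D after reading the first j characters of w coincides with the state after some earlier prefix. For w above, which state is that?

s2

State sequence: s0 -b-> s3 -b-> s2 -b-> s2 -a-> s5 -a-> s0 -a-> s4 -a-> s2 -a-> s5 -a-> s0
First repeat at step 3: s2 was already visited.

The earliest repeat is at step j = 3: D is in s2, which it already visited at step i = 2.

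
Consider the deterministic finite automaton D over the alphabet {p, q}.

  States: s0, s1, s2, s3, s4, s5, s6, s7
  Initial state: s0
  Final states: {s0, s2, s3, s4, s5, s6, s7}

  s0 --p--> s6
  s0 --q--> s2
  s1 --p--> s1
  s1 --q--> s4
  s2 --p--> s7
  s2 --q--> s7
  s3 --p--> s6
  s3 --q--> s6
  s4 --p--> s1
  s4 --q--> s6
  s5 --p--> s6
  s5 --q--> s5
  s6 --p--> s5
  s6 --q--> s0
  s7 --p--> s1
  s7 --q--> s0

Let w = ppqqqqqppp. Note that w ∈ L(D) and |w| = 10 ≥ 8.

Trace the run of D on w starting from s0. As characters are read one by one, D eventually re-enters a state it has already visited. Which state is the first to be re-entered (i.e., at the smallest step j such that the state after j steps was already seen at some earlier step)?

s5

State sequence: s0 -p-> s6 -p-> s5 -q-> s5 -q-> s5 -q-> s5 -q-> s5 -q-> s5 -p-> s6 -p-> s5 -p-> s6
First repeat at step 3: s5 was already visited.

The earliest repeat is at step j = 3: D is in s5, which it already visited at step i = 2.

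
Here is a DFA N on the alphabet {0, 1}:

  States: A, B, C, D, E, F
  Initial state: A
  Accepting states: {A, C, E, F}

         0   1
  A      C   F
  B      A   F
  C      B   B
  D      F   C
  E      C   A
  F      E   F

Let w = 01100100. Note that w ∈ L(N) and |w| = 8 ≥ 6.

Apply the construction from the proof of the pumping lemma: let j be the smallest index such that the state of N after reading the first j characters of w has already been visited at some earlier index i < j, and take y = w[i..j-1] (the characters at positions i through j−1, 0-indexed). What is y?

Run of N on w = 0 1 1 0 0 1 0 0:
  step 0: A  (start)
  step 1: C  (read 0: A→C)
  step 2: B  (read 1: C→B)
  step 3: F  (read 1: B→F)
  step 4: E  (read 0: F→E)
  step 5: C  (read 0: E→C)   ← first repeat (C seen earlier)
  step 6: B  (read 1: C→B)
  step 7: A  (read 0: B→A)
  step 8: C  (read 0: A→C)

So i = 1, j = 5, giving x = w[0:1] = 0, y = w[1:5] = 1100, z = w[5:8] = 100.
Check: |xy| = 5 ≤ 6 and |y| = 4 ≥ 1. Reading y takes N from C back to C, so every xyⁱz is accepted.
The DFA has 6 states, so the proof of the pumping lemma guarantees a repeated state among the first 6+1 visited; the segment between the two visits is the pumpable y.

1100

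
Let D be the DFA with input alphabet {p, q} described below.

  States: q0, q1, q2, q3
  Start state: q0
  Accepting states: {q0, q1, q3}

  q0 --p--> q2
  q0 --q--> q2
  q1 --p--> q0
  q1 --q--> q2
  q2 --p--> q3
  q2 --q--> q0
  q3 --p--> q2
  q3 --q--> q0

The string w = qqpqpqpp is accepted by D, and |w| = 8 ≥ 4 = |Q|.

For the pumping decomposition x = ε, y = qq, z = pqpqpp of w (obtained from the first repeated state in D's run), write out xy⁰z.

pqpqpp

xy⁰z = xz = ε·pqpqpp = pqpqpp.
Reading y = qq takes D from q0 back to q0, so after x the machine is still in q0, and z then leads to the accepting state q3. Hence pqpqpp ∈ L(D).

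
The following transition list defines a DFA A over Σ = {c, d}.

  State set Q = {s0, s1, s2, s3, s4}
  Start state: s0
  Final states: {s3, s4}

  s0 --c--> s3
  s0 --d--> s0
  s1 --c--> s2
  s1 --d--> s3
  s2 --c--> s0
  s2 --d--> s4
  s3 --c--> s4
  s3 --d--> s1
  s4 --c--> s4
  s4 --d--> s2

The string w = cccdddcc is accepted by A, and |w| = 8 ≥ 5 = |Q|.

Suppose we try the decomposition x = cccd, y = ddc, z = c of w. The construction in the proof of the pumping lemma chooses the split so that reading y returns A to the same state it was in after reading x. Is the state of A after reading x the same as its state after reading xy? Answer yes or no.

no

State sequence: s0 -c-> s3 -c-> s4 -c-> s4 -d-> s2 -d-> s4 -d-> s2 -c-> s0

After x (step 4): s2. After xy (step 7): s0.
They differ (s2 ≠ s0), so y is not a cycle from the state after x; this split is not the one the pumping-lemma construction produces, and pumping y need not keep the string in L(A).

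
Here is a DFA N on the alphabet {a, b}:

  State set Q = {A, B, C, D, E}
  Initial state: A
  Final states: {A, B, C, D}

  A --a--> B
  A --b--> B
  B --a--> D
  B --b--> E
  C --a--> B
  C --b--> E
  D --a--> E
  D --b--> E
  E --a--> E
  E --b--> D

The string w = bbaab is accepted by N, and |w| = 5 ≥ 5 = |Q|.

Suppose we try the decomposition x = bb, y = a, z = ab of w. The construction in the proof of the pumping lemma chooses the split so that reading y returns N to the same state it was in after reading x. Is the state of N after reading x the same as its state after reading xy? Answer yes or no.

yes

Run of N on the first 3 characters of w = b b a:
  step 0: A  (start)
  step 1: B  (read b: A→B)
  step 2: E  (read b: B→E)
  step 3: E  (read a: E→E)

After x (step 2): E. After xy (step 3): E.
They match, so y = a drives N around a cycle from E back to itself; pumping y any number of times keeps N in E before reading z, and xyⁱz ∈ L(N) for every i ≥ 0.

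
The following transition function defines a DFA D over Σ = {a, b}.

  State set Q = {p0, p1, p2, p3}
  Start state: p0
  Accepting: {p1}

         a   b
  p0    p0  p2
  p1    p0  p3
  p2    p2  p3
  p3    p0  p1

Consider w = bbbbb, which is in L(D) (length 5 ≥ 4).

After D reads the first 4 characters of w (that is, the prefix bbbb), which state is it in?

State sequence: p0 -b-> p2 -b-> p3 -b-> p1 -b-> p3

After reading 4 characters, D is in state p3.

p3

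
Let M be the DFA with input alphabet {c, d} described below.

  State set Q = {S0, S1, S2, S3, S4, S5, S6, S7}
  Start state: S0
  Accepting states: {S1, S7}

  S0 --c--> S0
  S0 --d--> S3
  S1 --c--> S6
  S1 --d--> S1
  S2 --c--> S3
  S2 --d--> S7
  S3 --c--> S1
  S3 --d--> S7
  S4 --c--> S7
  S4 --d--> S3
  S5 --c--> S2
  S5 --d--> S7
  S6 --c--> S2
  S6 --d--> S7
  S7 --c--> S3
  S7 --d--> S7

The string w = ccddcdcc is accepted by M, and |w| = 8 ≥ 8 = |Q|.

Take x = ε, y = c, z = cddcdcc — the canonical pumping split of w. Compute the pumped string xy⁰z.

cddcdcc

xy⁰z = xz = ε·cddcdcc = cddcdcc.
Reading y = c takes M from S0 back to S0, so after x the machine is still in S0, and z then leads to the accepting state S1. Hence cddcdcc ∈ L(M).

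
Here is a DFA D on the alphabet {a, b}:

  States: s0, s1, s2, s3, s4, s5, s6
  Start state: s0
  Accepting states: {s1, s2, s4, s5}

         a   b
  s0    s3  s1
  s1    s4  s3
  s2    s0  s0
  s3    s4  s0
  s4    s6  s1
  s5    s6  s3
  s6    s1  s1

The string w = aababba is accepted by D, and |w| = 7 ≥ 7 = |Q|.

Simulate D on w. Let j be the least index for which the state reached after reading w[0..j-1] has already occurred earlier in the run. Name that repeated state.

State sequence: s0 -a-> s3 -a-> s4 -b-> s1 -a-> s4 -b-> s1 -b-> s3 -a-> s4
First repeat at step 4: s4 was already visited.

The earliest repeat is at step j = 4: D is in s4, which it already visited at step i = 2.
With |Q| = 7, pigeonhole forces a state repeat no later than step 7; the substring read between the first and second visits to that state can be pumped.

s4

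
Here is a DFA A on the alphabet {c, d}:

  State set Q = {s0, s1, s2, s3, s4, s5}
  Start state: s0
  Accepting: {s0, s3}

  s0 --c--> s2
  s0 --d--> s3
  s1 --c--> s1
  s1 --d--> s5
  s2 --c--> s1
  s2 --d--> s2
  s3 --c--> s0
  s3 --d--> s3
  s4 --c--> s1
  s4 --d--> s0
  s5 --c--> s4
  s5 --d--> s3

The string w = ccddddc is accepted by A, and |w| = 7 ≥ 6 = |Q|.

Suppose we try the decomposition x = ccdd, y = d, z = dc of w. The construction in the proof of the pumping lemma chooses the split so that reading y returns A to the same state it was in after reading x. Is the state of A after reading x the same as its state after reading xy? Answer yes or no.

Run of A on the first 5 characters of w = c c d d d:
  step 0: s0  (start)
  step 1: s2  (read c: s0→s2)
  step 2: s1  (read c: s2→s1)
  step 3: s5  (read d: s1→s5)
  step 4: s3  (read d: s5→s3)
  step 5: s3  (read d: s3→s3)

After x (step 4): s3. After xy (step 5): s3.
They match, so y = d drives A around a cycle from s3 back to itself; pumping y any number of times keeps A in s3 before reading z, and xyⁱz ∈ L(A) for every i ≥ 0.

yes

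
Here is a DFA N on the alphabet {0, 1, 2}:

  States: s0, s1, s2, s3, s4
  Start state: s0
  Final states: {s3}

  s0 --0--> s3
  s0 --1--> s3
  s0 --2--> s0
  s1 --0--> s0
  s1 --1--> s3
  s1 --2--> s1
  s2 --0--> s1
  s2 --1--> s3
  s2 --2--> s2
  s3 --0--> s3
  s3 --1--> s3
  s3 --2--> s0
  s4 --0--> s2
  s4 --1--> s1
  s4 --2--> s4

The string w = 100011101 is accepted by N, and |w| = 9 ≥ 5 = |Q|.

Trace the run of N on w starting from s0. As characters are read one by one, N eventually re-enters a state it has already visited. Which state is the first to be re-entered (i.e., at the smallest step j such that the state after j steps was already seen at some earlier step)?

State sequence: s0 -1-> s3 -0-> s3 -0-> s3 -0-> s3 -1-> s3 -1-> s3 -1-> s3 -0-> s3 -1-> s3
First repeat at step 2: s3 was already visited.

The earliest repeat is at step j = 2: N is in s3, which it already visited at step i = 1.

s3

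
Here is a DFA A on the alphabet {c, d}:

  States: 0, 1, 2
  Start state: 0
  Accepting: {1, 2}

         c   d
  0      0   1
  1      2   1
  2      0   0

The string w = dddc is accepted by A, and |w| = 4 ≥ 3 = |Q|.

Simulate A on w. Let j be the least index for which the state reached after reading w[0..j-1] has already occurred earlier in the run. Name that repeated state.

1

State sequence: 0 -d-> 1 -d-> 1 -d-> 1 -c-> 2
First repeat at step 2: 1 was already visited.

The earliest repeat is at step j = 2: A is in 1, which it already visited at step i = 1.
The DFA has 3 states, so the proof of the pumping lemma guarantees a repeated state among the first 3+1 visited; the segment between the two visits is the pumpable y.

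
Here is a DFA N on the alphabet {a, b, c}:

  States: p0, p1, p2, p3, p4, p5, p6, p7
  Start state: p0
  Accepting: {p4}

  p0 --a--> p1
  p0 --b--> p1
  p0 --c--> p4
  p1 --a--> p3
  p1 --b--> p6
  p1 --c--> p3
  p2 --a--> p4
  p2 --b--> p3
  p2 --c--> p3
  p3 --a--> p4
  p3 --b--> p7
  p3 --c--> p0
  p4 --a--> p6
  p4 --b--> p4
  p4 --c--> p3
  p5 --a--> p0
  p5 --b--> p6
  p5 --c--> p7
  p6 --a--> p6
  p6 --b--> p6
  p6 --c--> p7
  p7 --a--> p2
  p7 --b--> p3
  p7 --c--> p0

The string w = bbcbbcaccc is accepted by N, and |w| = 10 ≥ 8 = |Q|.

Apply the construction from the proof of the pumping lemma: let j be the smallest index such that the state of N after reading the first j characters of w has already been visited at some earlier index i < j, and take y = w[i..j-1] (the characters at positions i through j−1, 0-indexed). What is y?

Run of N on w = b b c b b c a c c c:
  step 0: p0  (start)
  step 1: p1  (read b: p0→p1)
  step 2: p6  (read b: p1→p6)
  step 3: p7  (read c: p6→p7)
  step 4: p3  (read b: p7→p3)
  step 5: p7  (read b: p3→p7)   ← first repeat (p7 seen earlier)
  step 6: p0  (read c: p7→p0)
  step 7: p1  (read a: p0→p1)
  step 8: p3  (read c: p1→p3)
  step 9: p0  (read c: p3→p0)
  step 10: p4  (read c: p0→p4)

So i = 3, j = 5, giving x = w[0:3] = bbc, y = w[3:5] = bb, z = w[5:10] = caccc.
Check: |xy| = 5 ≤ 8 and |y| = 2 ≥ 1. Reading y takes N from p7 back to p7, so every xyⁱz is accepted.
Pumping length from the standard proof: p = 8 (the number of states). The repeated state found above gives |xy| = j ≤ 8 and |y| = j − i ≥ 1.

bb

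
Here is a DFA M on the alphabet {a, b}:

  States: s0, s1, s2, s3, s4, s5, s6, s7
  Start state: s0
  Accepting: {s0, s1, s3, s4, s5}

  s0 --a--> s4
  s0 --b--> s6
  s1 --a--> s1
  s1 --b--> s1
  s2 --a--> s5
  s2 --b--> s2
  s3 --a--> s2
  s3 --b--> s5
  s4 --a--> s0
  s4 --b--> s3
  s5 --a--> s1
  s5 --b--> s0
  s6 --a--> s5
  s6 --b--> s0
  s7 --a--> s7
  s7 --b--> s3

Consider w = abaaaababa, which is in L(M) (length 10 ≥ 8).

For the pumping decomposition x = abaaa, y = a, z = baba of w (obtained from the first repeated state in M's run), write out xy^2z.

xy^2z = abaaa·a·a·baba = abaaaaababa.
Reading y = a takes M from s1 back to s1, so after x·y·y the machine is still in s1, and z then leads to the accepting state s1. Hence abaaaaababa ∈ L(M).

abaaaaababa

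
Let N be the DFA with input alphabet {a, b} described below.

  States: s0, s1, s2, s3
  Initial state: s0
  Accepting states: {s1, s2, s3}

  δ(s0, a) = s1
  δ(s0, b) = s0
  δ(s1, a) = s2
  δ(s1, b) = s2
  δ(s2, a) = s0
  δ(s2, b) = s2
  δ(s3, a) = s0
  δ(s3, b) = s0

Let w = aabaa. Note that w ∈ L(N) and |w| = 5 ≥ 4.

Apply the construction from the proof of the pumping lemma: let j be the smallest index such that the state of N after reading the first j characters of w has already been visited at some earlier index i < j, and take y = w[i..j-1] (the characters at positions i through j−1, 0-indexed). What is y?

Run of N on w = a a b a a:
  step 0: s0  (start)
  step 1: s1  (read a: s0→s1)
  step 2: s2  (read a: s1→s2)
  step 3: s2  (read b: s2→s2)   ← first repeat (s2 seen earlier)
  step 4: s0  (read a: s2→s0)
  step 5: s1  (read a: s0→s1)

So i = 2, j = 3, giving x = w[0:2] = aa, y = w[2:3] = b, z = w[3:5] = aa.
Check: |xy| = 3 ≤ 4 and |y| = 1 ≥ 1. Reading y takes N from s2 back to s2, so every xyⁱz is accepted.

b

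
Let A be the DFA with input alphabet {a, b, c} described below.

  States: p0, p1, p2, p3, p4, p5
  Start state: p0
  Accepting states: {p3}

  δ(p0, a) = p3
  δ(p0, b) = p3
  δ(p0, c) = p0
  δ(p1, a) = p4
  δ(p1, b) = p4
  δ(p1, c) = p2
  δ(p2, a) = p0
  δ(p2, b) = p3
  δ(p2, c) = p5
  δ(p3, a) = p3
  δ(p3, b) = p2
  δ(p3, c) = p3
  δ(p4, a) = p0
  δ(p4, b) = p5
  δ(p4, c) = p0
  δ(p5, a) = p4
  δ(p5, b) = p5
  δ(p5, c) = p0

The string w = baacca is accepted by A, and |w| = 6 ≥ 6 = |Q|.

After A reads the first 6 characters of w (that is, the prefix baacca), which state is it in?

p3

Run of A on the first 6 characters of w = b a a c c a:
  step 0: p0  (start)
  step 1: p3  (read b: p0→p3)
  step 2: p3  (read a: p3→p3)
  step 3: p3  (read a: p3→p3)
  step 4: p3  (read c: p3→p3)
  step 5: p3  (read c: p3→p3)
  step 6: p3  (read a: p3→p3)

After reading 6 characters, A is in state p3.
(This kind of state-tracing is the core of the pumping-lemma construction: with 6 states, pigeonhole forces a repeat within the first 6 steps.)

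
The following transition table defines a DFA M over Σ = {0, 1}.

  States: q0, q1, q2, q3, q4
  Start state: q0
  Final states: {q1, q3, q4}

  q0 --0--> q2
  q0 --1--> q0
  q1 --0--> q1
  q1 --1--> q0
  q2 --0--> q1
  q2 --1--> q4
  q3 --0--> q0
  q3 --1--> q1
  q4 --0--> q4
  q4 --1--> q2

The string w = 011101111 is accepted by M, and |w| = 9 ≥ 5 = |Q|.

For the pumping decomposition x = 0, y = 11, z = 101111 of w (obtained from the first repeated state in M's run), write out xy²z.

01111101111

xy^2z = 0·11·11·101111 = 01111101111.
Reading y = 11 takes M from q2 back to q2, so after x·y·y the machine is still in q2, and z then leads to the accepting state q4. Hence 01111101111 ∈ L(M).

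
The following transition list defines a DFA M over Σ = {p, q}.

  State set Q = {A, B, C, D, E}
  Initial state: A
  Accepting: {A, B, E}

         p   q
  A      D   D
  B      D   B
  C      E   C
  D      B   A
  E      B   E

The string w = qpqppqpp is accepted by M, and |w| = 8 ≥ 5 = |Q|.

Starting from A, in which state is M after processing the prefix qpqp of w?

State sequence: A -q-> D -p-> B -q-> B -p-> D

After reading 4 characters, M is in state D.
(This kind of state-tracing is the core of the pumping-lemma construction: with 5 states, pigeonhole forces a repeat within the first 5 steps.)

D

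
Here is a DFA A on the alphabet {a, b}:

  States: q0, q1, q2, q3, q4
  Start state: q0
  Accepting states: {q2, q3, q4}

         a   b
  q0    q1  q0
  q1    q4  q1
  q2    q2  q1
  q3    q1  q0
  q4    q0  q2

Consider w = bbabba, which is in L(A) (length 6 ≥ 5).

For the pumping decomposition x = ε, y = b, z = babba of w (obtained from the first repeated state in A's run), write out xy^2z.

xy^2z = ε·b·b·babba = bbbabba.
Reading y = b takes A from q0 back to q0, so after x·y·y the machine is still in q0, and z then leads to the accepting state q4. Hence bbbabba ∈ L(A).

bbbabba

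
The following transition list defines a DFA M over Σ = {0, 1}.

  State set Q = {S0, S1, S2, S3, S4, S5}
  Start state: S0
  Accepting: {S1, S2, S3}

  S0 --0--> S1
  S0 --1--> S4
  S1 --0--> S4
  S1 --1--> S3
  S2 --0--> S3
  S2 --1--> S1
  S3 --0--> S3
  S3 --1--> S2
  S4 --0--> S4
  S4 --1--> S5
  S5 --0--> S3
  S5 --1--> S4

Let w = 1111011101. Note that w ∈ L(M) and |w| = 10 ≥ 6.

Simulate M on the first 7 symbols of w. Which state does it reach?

Run of M on the first 7 characters of w = 1 1 1 1 0 1 1:
  step 0: S0  (start)
  step 1: S4  (read 1: S0→S4)
  step 2: S5  (read 1: S4→S5)
  step 3: S4  (read 1: S5→S4)
  step 4: S5  (read 1: S4→S5)
  step 5: S3  (read 0: S5→S3)
  step 6: S2  (read 1: S3→S2)
  step 7: S1  (read 1: S2→S1)

After reading 7 characters, M is in state S1.
(This kind of state-tracing is the core of the pumping-lemma construction: with 6 states, pigeonhole forces a repeat within the first 6 steps.)

S1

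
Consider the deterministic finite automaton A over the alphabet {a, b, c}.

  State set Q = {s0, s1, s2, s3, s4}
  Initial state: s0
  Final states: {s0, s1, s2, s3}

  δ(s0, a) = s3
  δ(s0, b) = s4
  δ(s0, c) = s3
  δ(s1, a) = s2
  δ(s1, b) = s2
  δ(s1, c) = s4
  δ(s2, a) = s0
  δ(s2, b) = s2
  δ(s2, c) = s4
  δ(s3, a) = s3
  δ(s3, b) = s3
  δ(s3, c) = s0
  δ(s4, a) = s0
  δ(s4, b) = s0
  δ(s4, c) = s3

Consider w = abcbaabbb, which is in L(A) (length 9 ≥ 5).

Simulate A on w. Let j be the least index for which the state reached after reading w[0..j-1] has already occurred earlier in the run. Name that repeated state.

State sequence: s0 -a-> s3 -b-> s3 -c-> s0 -b-> s4 -a-> s0 -a-> s3 -b-> s3 -b-> s3 -b-> s3
First repeat at step 2: s3 was already visited.

The earliest repeat is at step j = 2: A is in s3, which it already visited at step i = 1.

s3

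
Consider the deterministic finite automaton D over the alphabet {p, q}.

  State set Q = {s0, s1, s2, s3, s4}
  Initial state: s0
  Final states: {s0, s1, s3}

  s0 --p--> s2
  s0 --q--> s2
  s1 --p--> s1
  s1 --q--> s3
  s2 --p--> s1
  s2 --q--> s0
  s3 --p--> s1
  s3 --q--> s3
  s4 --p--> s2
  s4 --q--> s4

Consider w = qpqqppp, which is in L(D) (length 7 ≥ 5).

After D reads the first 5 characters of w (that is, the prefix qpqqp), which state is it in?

Run of D on the first 5 characters of w = q p q q p:
  step 0: s0  (start)
  step 1: s2  (read q: s0→s2)
  step 2: s1  (read p: s2→s1)
  step 3: s3  (read q: s1→s3)
  step 4: s3  (read q: s3→s3)
  step 5: s1  (read p: s3→s1)

After reading 5 characters, D is in state s1.
(This kind of state-tracing is the core of the pumping-lemma construction: with 5 states, pigeonhole forces a repeat within the first 5 steps.)

s1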